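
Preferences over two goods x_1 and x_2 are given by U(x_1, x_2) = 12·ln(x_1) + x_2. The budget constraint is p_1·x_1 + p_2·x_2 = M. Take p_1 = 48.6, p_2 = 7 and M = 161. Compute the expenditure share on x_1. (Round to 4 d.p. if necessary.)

share on x_1 = 0.5217

Set MRS = p_1/p_2: (12/x_1)/1 = p_1/p_2.
So x_1*(p_1,p_2) = 12·p_2/p_1, independent of income; and x_2* = (M − 12·p_2)/p_2.
At the given prices: x_1* = 12·7/48.6 = 1.7284, and x_2* = 11.
Expenditure on x_1: 48.6·1.7284 = 84; share = 0.5217.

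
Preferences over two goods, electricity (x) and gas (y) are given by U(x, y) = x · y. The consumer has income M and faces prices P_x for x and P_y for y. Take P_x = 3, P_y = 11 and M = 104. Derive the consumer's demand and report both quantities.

At P_x=3, P_y=11, M=104: x* = 0.5·104/3 = 17.3333, y* = 4.7273.

x* = 17.3333, y* = 4.7273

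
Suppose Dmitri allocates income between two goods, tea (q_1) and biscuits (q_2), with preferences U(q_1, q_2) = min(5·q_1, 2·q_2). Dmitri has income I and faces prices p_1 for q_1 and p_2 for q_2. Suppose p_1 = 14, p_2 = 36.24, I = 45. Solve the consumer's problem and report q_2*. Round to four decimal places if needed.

Demand: q_1*(p_1,p_2,I) = 2·I/(2·p_1 + 5·p_2), q_2* = 5·I/(2·p_1 + 5·p_2).
Here 2·14 + 5·36.24 = 209.2, giving q_2* = 1.0755.

q_2* = 1.0755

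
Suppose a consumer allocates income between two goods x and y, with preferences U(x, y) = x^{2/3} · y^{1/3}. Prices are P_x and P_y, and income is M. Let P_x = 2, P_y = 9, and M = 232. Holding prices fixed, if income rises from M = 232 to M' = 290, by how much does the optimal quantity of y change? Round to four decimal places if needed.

Δy* = 2.1481

The MRS is 2·y/x. Set MRS = P_x/P_y.
Rearranging, P_y·y = (1/2)·P_x·x. Substituting into the budget gives P_x·x·(1 + (1/2)) = M.
Demand: x*(P_x,P_y,M) = 2/3·M/P_x and y* = 1/3·M/P_y.
At P_x=2, P_y=9, M=232: y* = 1/3·232/9 = 8.5926.
At M' = 290: y* = 10.7407. Change: 10.7407 − 8.5926 = 2.1481.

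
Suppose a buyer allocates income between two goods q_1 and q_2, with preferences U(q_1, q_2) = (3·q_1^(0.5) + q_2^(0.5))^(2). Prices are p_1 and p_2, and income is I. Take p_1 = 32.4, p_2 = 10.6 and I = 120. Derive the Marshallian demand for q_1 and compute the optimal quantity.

q_1* = 2.7647

From the CES first-order condition, 3·(q_2/q_1)^(0.5) = p_1/p_2.
Solve for the ratio: q_2/q_1 = [(1/3)·p_1/p_2]^(2).
With the ratio pinned down, the budget gives q_1* = I/(p_1 + p_2·(q_2/q_1)) and q_2* = (q_2/q_1)·q_1*.
Numerically q_2/q_1 = 1.038092, so q_1* = 120/(32.4 + 10.6·1.038092) = 2.7647.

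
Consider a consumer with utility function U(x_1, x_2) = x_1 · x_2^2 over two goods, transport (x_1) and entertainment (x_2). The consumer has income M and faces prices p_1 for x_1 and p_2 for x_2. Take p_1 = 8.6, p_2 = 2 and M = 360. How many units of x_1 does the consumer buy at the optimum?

x_1* = 13.9535

MU_x_1/MU_x_2 = (x_2)/(2·x_1); tangency sets this equal to p_1/p_2.
Rearranging, p_2·x_2 = 2·p_1·x_1. Substituting into the budget gives p_1·x_1·(1 + 2) = M.
Demand: x_1*(p_1,p_2,M) = 1/3·M/p_1 and x_2* = 2/3·M/p_2.
At p_1=8.6, p_2=2, M=360: x_1* = 1/3·360/8.6 = 13.9535.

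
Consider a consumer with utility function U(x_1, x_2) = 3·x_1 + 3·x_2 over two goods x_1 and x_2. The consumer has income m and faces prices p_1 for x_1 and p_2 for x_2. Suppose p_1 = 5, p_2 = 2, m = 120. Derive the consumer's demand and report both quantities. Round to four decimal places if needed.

x_1* = 0, x_2* = 60

Linear utility — the consumer picks whichever good has higher MU/price: 3/5 = 0.6 vs 3/2 = 1.5.
x_2 gives more utility per dollar, so spend all income on x_2: x_2* = m/p_2, x_1* = 0.
Numerically: x_1* = 0, x_2* = 60.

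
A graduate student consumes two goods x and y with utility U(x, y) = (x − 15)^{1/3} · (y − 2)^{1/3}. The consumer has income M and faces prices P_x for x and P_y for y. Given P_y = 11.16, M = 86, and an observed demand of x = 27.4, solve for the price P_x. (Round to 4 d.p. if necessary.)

P_x = 1.6

This is Cobb-Douglas in (x−15, y−2): tangency gives 1/3·P_y·(y−2) = 1/3·P_x·(x−15).
After buying the subsistence bundle (15, 2), a share 0.5 of the remaining income goes to x: x* = 15 + 0.5·(M − 15P_x − 2P_y)/P_x.
Set x* = 27.4 in the demand function and solve for P_x: P_x = 1.6.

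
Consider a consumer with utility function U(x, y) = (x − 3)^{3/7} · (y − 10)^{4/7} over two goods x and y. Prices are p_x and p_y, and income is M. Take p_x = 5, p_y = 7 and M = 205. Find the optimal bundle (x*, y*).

This is Cobb-Douglas in (x−3, y−10): tangency gives 3/7·p_y·(y−10) = 4/7·p_x·(x−3).
Substituting into the budget: x* = 3 + 3/7·(M − 3·p_x − 10·p_y)/p_x, and y* = 10 + 4/7·(…)/p_y.
Discretionary income = 205 − 3·5 − 10·7 = 120; x* = 3 + 3/7·120/5 = 13.2857; y* = 10 + 4/7·120/7 = 19.7959.

x* = 13.2857, y* = 19.7959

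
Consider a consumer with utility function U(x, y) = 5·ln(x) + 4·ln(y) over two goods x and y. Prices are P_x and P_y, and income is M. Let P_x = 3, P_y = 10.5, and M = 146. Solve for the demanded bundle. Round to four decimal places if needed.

x* = 27.037, y* = 6.1799

Tangency: MRS = (5/4)·y/x = P_x/P_y.
Rearranging, P_y·y = (4/5)·P_x·x. Substituting into the budget gives P_x·x·(1 + (4/5)) = M.
Demand: x*(P_x,P_y,M) = 5/9·M/P_x and y* = 4/9·M/P_y.
At P_x=3, P_y=10.5, M=146: x* = 5/9·146/3 = 27.037, y* = 6.1799.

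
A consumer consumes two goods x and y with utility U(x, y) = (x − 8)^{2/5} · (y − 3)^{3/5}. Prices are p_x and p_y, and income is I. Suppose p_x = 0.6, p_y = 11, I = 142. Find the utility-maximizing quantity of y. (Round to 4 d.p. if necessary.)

Discretionary income = 142 − 8·0.6 − 3·11 = 104.2; y* = 3 + 0.6·104.2/11 = 8.6836.

y* = 8.6836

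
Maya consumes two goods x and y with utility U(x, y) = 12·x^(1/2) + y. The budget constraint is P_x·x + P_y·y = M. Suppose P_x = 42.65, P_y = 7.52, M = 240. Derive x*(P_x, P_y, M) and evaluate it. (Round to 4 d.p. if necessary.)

Solve: √x = 6·P_y/P_x, so x*(P_x,P_y) = (6·P_y/P_x)², and y* = (M − P_x·x*)/P_y.
Plugging in: x* = (6·7.52/42.65)² = 1.1192.

x* = 1.1192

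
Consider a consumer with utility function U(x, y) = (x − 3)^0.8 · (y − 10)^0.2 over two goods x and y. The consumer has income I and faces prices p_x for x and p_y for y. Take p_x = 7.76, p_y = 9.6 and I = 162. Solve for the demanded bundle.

x* = 7.4041, y* = 10.89

This is Cobb-Douglas in (x−3, y−10): tangency gives 0.8·p_y·(y−10) = 0.2·p_x·(x−3).
Substituting into the budget: x* = 3 + 0.8·(I − 3·p_x − 10·p_y)/p_x, and y* = 10 + 0.2·(…)/p_y.
Discretionary income = 162 − 3·7.76 − 10·9.6 = 42.72; x* = 3 + 0.8·42.72/7.76 = 7.4041; y* = 10 + 0.2·42.72/9.6 = 10.89.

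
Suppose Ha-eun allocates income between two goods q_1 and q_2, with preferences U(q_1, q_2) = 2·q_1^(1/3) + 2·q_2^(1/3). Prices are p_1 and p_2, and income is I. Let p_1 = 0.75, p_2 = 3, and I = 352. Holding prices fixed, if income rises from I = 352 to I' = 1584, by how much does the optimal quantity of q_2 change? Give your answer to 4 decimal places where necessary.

Δq_2* = 136.8889

MU_q_1 ∝ 2·q_1^(-2/3), MU_q_2 ∝ 2·q_2^(-2/3), so MRS = (q_2/q_1)^(2/3) = p_1/p_2.
Hence q_2/q_1 = (p_1/p_2)^(1/(2/3)), i.e. raised to the 1.5 power.
Substitute q_2 = (q_2/q_1)·q_1 into the budget: q_1* = I/(p_1 + p_2·(q_2/q_1)).
Numerically q_2/q_1 = 0.125, so q_1* = 352/(0.75 + 3·0.125) = 312.8889 and q_2* = 0.125·312.8889 = 39.1111.
At I' = 1584: q_2* = 176. Change: 176 − 39.1111 = 136.8889.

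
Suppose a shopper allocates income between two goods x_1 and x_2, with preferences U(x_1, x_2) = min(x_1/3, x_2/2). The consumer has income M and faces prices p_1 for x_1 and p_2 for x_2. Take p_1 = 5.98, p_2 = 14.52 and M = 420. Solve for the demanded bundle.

x_1* = 26.8199, x_2* = 17.8799

Leontief preferences: the optimum is at the kink where x_1/3 = x_2/2, i.e. x_2 = (2/3)·x_1.
Budget: p_1·x_1 + p_2·(2/3)·x_1 = M, so (3·p_1 + 2·p_2)·x_1 = 3·M.
Demand: x_1*(p_1,p_2,M) = 3·M/(3·p_1 + 2·p_2), x_2* = 2·M/(3·p_1 + 2·p_2).
Here 3·5.98 + 2·14.52 = 46.98, giving x_1* = 26.8199 and x_2* = 17.8799.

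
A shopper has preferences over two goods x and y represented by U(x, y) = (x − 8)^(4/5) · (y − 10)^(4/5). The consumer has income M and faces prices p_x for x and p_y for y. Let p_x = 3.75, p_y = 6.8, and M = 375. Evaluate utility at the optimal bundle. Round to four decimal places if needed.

Let x' = x−8, y' = y−10. MRS = y'/x' = p_x/p_y.
After buying the subsistence bundle (8, 10), a share 0.5 of the remaining income goes to x: x* = 8 + 0.5·(M − 8p_x − 10p_y)/p_x.
Discretionary income = 375 − 8·3.75 − 10·6.8 = 277; x* = 8 + 0.5·277/3.75 = 44.9333; y* = 10 + 0.5·277/6.8 = 30.3676.
Utility at the optimum: U(44.9333, 30.3676) = 200.0265.

V = 200.0265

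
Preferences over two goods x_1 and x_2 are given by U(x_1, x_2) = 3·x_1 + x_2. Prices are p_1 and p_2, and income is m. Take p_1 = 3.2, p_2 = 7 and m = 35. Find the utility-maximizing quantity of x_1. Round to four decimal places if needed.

Linear utility — the consumer picks whichever good has higher MU/price: 3/3.2 = 0.9375 vs 1/7 = 0.1429.
x_1 gives more utility per dollar, so spend all income on x_1: x_1* = m/p_1, x_2* = 0.
Numerically: x_1* = 10.9375, x_2* = 0.

x_1* = 10.9375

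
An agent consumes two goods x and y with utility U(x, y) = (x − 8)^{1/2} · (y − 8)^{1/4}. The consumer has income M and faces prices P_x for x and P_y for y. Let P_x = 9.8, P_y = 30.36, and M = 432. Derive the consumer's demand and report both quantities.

x* = 15.532, y* = 9.2156

MRS = 2·(y−8)/(x−8). Tangency with P_x/P_y gives y−8 = (1/2)·(P_x/P_y)·(x−8).
After buying the subsistence bundle (8, 8), a share 2/3 of the remaining income goes to x: x* = 8 + 2/3·(M − 8P_x − 8P_y)/P_x.
Discretionary income = 432 − 8·9.8 − 8·30.36 = 110.72; x* = 8 + 2/3·110.72/9.8 = 15.532; y* = 8 + 1/3·110.72/30.36 = 9.2156.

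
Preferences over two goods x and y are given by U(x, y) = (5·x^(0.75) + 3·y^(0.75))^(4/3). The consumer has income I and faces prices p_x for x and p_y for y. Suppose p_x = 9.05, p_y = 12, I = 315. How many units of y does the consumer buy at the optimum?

y* = 1.3824

MU_x ∝ 5·x^(-0.25), MU_y ∝ 3·y^(-0.25), so MRS = (5/3)·(y/x)^(0.25) = p_x/p_y.
Solve for the ratio: y/x = [(3/5)·p_x/p_y]^(4).
With the ratio pinned down, the budget gives x* = I/(p_x + p_y·(y/x)) and y* = (y/x)·x*.
Numerically y/x = 0.041925, so x* = 315/(9.05 + 12·0.041925) = 32.9736 and y* = 0.041925·32.9736 = 1.3824.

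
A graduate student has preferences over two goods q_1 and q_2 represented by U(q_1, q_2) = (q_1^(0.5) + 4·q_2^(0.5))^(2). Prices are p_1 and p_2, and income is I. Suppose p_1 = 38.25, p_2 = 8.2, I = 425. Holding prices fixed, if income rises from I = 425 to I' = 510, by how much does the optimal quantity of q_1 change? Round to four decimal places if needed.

Substitute q_2 = (q_2/q_1)·q_1 into the budget: q_1* = I/(p_1 + p_2·(q_2/q_1)).
Numerically q_2/q_1 = 348.140988, so q_1* = 425/(38.25 + 8.2·348.140988) = 0.1469.
At I' = 510: q_1* = 0.1763. Change: 0.1763 − 0.1469 = 0.0294.

Δq_1* = 0.0294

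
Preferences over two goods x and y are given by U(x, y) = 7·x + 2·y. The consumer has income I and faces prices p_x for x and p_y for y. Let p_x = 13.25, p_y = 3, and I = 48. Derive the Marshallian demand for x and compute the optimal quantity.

Perfect substitutes: compare marginal utility per dollar. 7/p_x vs 2/p_y → 0.5283 vs 0.6667.
y gives more utility per dollar, so spend all income on y: y* = I/p_y, x* = 0.
Numerically: x* = 0, y* = 16.

x* = 0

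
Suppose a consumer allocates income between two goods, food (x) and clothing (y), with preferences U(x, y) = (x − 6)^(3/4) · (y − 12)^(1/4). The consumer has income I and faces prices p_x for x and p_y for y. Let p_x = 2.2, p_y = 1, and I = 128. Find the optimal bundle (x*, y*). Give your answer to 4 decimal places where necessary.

This is Cobb-Douglas in (x−6, y−12): tangency gives 0.75·p_y·(y−12) = 0.25·p_x·(x−6).
Substituting into the budget: x* = 6 + 0.75·(I − 6·p_x − 12·p_y)/p_x, and y* = 12 + 0.25·(…)/p_y.
Discretionary income = 128 − 6·2.2 − 12·1 = 102.8; x* = 6 + 0.75·102.8/2.2 = 41.0455; y* = 12 + 0.25·102.8/1 = 37.7.

x* = 41.0455, y* = 37.7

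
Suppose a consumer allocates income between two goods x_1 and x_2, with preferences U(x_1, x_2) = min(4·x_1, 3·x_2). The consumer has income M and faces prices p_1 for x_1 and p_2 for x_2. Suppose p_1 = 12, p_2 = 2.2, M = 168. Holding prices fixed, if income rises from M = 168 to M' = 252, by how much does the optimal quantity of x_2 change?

Leontief preferences: the optimum is at the kink where x_1/3 = x_2/4, i.e. x_2 = (4/3)·x_1.
Budget: p_1·x_1 + p_2·(4/3)·x_1 = M, so (3·p_1 + 4·p_2)·x_1 = 3·M.
Demand: x_1*(p_1,p_2,M) = 3·M/(3·p_1 + 4·p_2), x_2* = 4·M/(3·p_1 + 4·p_2).
Here 3·12 + 4·2.2 = 44.8, giving x_2* = 15.
At M' = 252: x_2* = 22.5. Change: 22.5 − 15 = 7.5.

Δx_2* = 7.5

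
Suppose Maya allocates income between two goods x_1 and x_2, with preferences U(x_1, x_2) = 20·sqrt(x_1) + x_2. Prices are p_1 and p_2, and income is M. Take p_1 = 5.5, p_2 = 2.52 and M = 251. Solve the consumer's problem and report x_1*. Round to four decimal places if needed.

x_1* = 20.9931

Set MRS = p_1/p_2: 10·x_1^(−1/2) = p_1/p_2.
Solve: √x_1 = 10·p_2/p_1, so x_1*(p_1,p_2) = (10·p_2/p_1)², and x_2* = (M − p_1·x_1*)/p_2.
Plugging in: x_1* = (10·2.52/5.5)² = 20.9931.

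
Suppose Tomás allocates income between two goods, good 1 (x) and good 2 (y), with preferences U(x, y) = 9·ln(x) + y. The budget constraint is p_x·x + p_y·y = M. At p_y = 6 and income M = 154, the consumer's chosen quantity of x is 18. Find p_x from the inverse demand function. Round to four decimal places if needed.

MU_x = 9/x, MU_y = 1. Tangency: 9/x = p_x/p_y.
So x*(p_x,p_y) = 9·p_y/p_x, independent of income; and y* = (M − 9·p_y)/p_y.
Set x* = 18 in the demand function and solve for p_x: p_x = 3.

p_x = 3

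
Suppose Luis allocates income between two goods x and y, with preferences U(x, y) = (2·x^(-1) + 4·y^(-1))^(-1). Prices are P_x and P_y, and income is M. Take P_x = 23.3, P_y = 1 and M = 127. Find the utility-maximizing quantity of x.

x* = 4.2156

MRS = MU_x/MU_y = (1/2)·(y/x)^(2). Set equal to P_x/P_y.
Hence y/x = (2·P_x/P_y)^(1/(2)), i.e. raised to the 0.5 power.
With the ratio pinned down, the budget gives x* = M/(P_x + P_y·(y/x)) and y* = (y/x)·x*.
Numerically y/x = 6.826419, so x* = 127/(23.3 + 1·6.826419) = 4.2156.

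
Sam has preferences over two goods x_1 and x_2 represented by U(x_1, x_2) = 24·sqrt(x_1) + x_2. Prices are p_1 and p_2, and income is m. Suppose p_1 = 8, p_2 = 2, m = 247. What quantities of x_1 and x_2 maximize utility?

MU_x_1 = 12/√x_1, MU_x_2 = 1. Tangency: 12/√x_1 = p_1/p_2.
Thus x_1* = (12·p_2/p_1)² — independent of m — with the rest of income spent on x_2.
Plugging in: x_1* = (12·2/8)² = 9, x_2* = 87.5.

x_1* = 9, x_2* = 87.5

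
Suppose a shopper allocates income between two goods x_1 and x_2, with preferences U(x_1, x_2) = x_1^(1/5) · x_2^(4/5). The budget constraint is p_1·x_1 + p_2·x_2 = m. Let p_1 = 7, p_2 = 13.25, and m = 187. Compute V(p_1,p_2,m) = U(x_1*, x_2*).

Demand: x_1*(p_1,p_2,m) = 0.2·m/p_1 and x_2* = 0.8·m/p_2.
At p_1=7, p_2=13.25, m=187: x_1* = 0.2·187/7 = 5.3429, x_2* = 11.2906.
Utility at the optimum: U(5.3429, 11.2906) = 9.7214.

V = 9.7214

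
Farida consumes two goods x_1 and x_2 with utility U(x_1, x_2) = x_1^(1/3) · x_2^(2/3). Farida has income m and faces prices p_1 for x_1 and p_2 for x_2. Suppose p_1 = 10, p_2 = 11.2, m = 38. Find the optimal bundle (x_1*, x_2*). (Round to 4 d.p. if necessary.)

The MRS is (1/2)·x_2/x_1. Set MRS = p_1/p_2.
Rearranging, p_2·x_2 = 2·p_1·x_1. Substituting into the budget gives p_1·x_1·(1 + 2) = m.
Demand: x_1*(p_1,p_2,m) = 1/3·m/p_1 and x_2* = 2/3·m/p_2.
At p_1=10, p_2=11.2, m=38: x_1* = 1/3·38/10 = 1.2667, x_2* = 2.2619.

x_1* = 1.2667, x_2* = 2.2619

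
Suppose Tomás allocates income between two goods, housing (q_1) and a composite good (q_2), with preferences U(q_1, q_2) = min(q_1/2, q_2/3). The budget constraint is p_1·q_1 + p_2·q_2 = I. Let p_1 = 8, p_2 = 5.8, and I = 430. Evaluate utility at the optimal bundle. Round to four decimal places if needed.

V = 12.8743

Demand: q_1*(p_1,p_2,I) = 2·I/(2·p_1 + 3·p_2), q_2* = 3·I/(2·p_1 + 3·p_2).
Here 2·8 + 3·5.8 = 33.4, giving q_1* = 25.7485 and q_2* = 38.6228.
Utility at the optimum: U(25.7485, 38.6228) = 12.8743.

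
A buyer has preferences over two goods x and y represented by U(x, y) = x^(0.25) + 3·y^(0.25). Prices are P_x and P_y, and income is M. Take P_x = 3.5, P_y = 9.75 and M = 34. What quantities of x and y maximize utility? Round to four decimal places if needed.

x* = 2.3839, y* = 2.6314

From the CES first-order condition, (1/3)·(y/x)^(0.75) = P_x/P_y.
Solve for the ratio: y/x = [3·P_x/P_y]^(4/3).
Substitute y = (y/x)·x into the budget: x* = M/(P_x + P_y·(y/x)).
Numerically y/x = 1.103857, so x* = 34/(3.5 + 9.75·1.103857) = 2.3839 and y* = 1.103857·2.3839 = 2.6314.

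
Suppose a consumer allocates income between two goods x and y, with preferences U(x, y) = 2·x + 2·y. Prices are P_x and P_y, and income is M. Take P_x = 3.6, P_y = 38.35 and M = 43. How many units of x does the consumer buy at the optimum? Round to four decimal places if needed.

Linear utility — the consumer picks whichever good has higher MU/price: 2/3.6 = 0.5556 vs 2/38.35 = 0.0522.
x gives more utility per dollar, so spend all income on x: x* = M/P_x, y* = 0.
Numerically: x* = 11.9444, y* = 0.

x* = 11.9444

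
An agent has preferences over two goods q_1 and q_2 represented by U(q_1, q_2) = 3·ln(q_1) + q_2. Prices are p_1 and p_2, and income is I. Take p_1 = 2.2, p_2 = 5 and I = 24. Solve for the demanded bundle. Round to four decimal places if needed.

Set MRS = p_1/p_2: (3/q_1)/1 = p_1/p_2.
So q_1*(p_1,p_2) = 3·p_2/p_1, independent of income; and q_2* = (I − 3·p_2)/p_2.
At the given prices: q_1* = 3·5/2.2 = 6.8182, and q_2* = 1.8.

q_1* = 6.8182, q_2* = 1.8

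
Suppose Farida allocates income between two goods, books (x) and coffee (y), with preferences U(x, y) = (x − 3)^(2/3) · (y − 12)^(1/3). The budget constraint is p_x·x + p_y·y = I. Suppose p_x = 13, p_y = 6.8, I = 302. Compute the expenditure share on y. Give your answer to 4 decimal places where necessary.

share on y = 0.4704

Let x' = x−3, y' = y−12. MRS = 2·y'/x' = p_x/p_y.
Substituting into the budget: x* = 3 + 2/3·(I − 3·p_x − 12·p_y)/p_x, and y* = 12 + 1/3·(…)/p_y.
Discretionary income = 302 − 3·13 − 12·6.8 = 181.4; x* = 3 + 2/3·181.4/13 = 12.3026; y* = 12 + 1/3·181.4/6.8 = 20.8922.
Expenditure on y: 6.8·20.8922 = 142.0667; share = 0.4704.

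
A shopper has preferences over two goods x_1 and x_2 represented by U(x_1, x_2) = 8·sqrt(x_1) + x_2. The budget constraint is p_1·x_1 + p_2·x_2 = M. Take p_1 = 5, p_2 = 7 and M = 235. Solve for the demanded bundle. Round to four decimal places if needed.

x_1* = 31.36, x_2* = 11.1714

Set MRS = p_1/p_2: 4·x_1^(−1/2) = p_1/p_2.
Thus x_1* = (4·p_2/p_1)² — independent of M — with the rest of income spent on x_2.
Plugging in: x_1* = (4·7/5)² = 31.36, x_2* = 11.1714.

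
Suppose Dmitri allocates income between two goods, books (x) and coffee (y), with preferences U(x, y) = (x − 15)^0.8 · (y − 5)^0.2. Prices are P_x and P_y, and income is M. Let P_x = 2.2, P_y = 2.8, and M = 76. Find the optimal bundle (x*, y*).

This is Cobb-Douglas in (x−15, y−5): tangency gives 0.8·P_y·(y−5) = 0.2·P_x·(x−15).
After buying the subsistence bundle (15, 5), a share 0.8 of the remaining income goes to x: x* = 15 + 0.8·(M − 15P_x − 5P_y)/P_x.
Discretionary income = 76 − 15·2.2 − 5·2.8 = 29; x* = 15 + 0.8·29/2.2 = 25.5455; y* = 5 + 0.2·29/2.8 = 7.0714.

x* = 25.5455, y* = 7.0714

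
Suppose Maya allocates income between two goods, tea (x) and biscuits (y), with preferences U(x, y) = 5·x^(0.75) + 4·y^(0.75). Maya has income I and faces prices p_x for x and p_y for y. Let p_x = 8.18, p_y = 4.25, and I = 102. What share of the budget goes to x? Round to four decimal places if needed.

Substitute y = (y/x)·x into the budget: x* = I/(p_x + p_y·(y/x)).
Numerically y/x = 5.62105, so x* = 102/(8.18 + 4.25·5.62105) = 3.1806 and y* = 5.62105·3.1806 = 17.8783.
Expenditure on x: 8.18·3.1806 = 26.0173; share = 0.2551.

share on x = 0.2551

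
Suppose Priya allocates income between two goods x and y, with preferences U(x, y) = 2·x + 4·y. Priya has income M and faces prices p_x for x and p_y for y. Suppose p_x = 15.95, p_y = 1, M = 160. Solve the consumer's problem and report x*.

y gives more utility per dollar, so spend all income on y: y* = M/p_y, x* = 0.
Numerically: x* = 0, y* = 160.

x* = 0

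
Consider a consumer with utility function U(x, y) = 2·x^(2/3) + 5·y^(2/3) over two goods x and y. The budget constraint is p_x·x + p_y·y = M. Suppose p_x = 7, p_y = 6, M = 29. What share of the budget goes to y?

Substitute y = (y/x)·x into the budget: x* = M/(p_x + p_y·(y/x)).
Numerically y/x = 24.811921, so x* = 29/(7 + 6·24.811921) = 0.1861 and y* = 24.811921·0.1861 = 4.6163.
Expenditure on y: 6·4.6163 = 27.6976; share = 0.9551.

share on y = 0.9551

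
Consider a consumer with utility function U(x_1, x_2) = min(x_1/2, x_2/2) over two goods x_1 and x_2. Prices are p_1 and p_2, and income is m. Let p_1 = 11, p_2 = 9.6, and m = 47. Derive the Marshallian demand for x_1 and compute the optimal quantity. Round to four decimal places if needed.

Demand: x_1*(p_1,p_2,m) = 2·m/(2·p_1 + 2·p_2), x_2* = 2·m/(2·p_1 + 2·p_2).
Here 2·11 + 2·9.6 = 41.2, giving x_1* = 2.2816.

x_1* = 2.2816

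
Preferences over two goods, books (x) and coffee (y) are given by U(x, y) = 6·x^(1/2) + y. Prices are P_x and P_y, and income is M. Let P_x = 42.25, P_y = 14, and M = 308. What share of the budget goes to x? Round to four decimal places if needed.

Utility is quasi-linear in y; the FOC for x is 3/√x = P_x/P_y.
Solve: √x = 3·P_y/P_x, so x*(P_x,P_y) = (3·P_y/P_x)², and y* = (M − P_x·x*)/P_y.
Plugging in: x* = (3·14/42.25)² = 0.9882, y* = 19.0178.
Expenditure on x: 42.25·0.9882 = 41.7515; share = 0.1356.

share on x = 0.1356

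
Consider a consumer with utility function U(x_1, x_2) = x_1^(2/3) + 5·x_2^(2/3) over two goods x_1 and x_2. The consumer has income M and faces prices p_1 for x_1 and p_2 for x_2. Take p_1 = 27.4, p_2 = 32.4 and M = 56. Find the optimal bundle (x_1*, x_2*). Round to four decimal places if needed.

x_1* = 0.0226, x_2* = 1.7093

With the ratio pinned down, the budget gives x_1* = M/(p_1 + p_2·(x_2/x_1)) and x_2* = (x_2/x_1)·x_1*.
Numerically x_2/x_1 = 75.600849, so x_1* = 56/(27.4 + 32.4·75.600849) = 0.0226 and x_2* = 75.600849·0.0226 = 1.7093.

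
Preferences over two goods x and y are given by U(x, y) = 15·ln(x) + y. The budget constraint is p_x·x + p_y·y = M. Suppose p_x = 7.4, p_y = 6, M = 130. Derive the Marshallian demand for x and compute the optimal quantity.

x* = 12.1622

Set MRS = p_x/p_y: (15/x)/1 = p_x/p_y.
So x*(p_x,p_y) = 15·p_y/p_x, independent of income; and y* = (M − 15·p_y)/p_y.
At the given prices: x* = 15·6/7.4 = 12.1622.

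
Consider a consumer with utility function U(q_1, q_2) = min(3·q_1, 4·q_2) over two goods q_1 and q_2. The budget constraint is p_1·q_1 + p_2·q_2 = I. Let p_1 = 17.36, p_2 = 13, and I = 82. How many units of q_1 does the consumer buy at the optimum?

Leontief preferences: the optimum is at the kink where q_1/4 = q_2/3, i.e. q_2 = (3/4)·q_1.
Budget: p_1·q_1 + p_2·(3/4)·q_1 = I, so (4·p_1 + 3·p_2)·q_1 = 4·I.
Demand: q_1*(p_1,p_2,I) = 4·I/(4·p_1 + 3·p_2), q_2* = 3·I/(4·p_1 + 3·p_2).
Here 4·17.36 + 3·13 = 108.44, giving q_1* = 3.0247.

q_1* = 3.0247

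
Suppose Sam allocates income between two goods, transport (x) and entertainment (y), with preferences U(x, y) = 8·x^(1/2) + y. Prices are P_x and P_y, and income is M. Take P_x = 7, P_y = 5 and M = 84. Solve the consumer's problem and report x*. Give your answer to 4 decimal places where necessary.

MU_x = 4/√x, MU_y = 1. Tangency: 4/√x = P_x/P_y.
Thus x* = (4·P_y/P_x)² — independent of M — with the rest of income spent on y.
Plugging in: x* = (4·5/7)² = 8.1633.

x* = 8.1633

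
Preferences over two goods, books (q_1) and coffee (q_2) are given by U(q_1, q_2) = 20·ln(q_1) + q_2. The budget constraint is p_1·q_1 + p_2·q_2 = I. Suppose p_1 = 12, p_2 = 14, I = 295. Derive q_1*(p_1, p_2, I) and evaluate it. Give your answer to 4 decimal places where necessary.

q_1* = 23.3333

So q_1*(p_1,p_2) = 20·p_2/p_1, independent of income; and q_2* = (I − 20·p_2)/p_2.
At the given prices: q_1* = 20·14/12 = 23.3333.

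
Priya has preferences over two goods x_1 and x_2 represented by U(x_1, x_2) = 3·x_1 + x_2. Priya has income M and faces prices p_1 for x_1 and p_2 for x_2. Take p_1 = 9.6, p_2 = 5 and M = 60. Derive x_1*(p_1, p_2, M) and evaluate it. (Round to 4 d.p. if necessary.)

Linear utility — the consumer picks whichever good has higher MU/price: 3/9.6 = 0.3125 vs 1/5 = 0.2.
x_1 gives more utility per dollar, so spend all income on x_1: x_1* = M/p_1, x_2* = 0.
Numerically: x_1* = 6.25, x_2* = 0.

x_1* = 6.25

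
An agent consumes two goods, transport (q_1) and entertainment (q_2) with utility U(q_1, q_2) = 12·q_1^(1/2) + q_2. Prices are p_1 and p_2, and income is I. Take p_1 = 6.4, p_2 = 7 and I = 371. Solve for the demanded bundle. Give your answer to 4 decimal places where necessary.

q_1* = 43.0664, q_2* = 13.625

Solve: √q_1 = 6·p_2/p_1, so q_1*(p_1,p_2) = (6·p_2/p_1)², and q_2* = (I − p_1·q_1*)/p_2.
Plugging in: q_1* = (6·7/6.4)² = 43.0664, q_2* = 13.625.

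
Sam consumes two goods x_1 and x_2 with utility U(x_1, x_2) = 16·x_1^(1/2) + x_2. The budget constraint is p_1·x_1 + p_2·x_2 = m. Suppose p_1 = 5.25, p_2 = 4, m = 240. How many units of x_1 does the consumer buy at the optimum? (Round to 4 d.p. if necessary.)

x_1* = 37.1519

Utility is quasi-linear in x_2; the FOC for x_1 is 8/√x_1 = p_1/p_2.
Thus x_1* = (8·p_2/p_1)² — independent of m — with the rest of income spent on x_2.
Plugging in: x_1* = (8·4/5.25)² = 37.1519.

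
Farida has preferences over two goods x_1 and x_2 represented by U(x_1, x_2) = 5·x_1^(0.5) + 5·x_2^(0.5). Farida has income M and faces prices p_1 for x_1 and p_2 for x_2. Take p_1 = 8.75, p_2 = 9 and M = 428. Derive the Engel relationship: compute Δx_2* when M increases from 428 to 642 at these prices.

From the CES first-order condition, (x_2/x_1)^(0.5) = p_1/p_2.
Hence x_2/x_1 = (p_1/p_2)^(1/(0.5)), i.e. raised to the 2 power.
Substitute x_2 = (x_2/x_1)·x_1 into the budget: x_1* = M/(p_1 + p_2·(x_2/x_1)).
Numerically x_2/x_1 = 0.945216, so x_1* = 428/(8.75 + 9·0.945216) = 24.8016 and x_2* = 0.945216·24.8016 = 23.4429.
At M' = 642: x_2* = 35.1643. Change: 35.1643 − 23.4429 = 11.7214.

Δx_2* = 11.7214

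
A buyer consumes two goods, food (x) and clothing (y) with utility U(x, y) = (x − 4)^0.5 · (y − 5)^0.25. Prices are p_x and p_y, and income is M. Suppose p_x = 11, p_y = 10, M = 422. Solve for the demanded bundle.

x* = 23.8788, y* = 15.9333

MRS = 2·(y−5)/(x−4). Tangency with p_x/p_y gives y−5 = (1/2)·(p_x/p_y)·(x−4).
Substituting into the budget: x* = 4 + 2/3·(M − 4·p_x − 5·p_y)/p_x, and y* = 5 + 1/3·(…)/p_y.
Discretionary income = 422 − 4·11 − 5·10 = 328; x* = 4 + 2/3·328/11 = 23.8788; y* = 5 + 1/3·328/10 = 15.9333.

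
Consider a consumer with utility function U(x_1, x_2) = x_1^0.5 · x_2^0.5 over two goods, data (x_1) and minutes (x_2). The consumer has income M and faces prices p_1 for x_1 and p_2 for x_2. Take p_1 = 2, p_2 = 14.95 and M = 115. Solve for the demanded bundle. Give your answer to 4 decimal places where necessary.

x_1* = 28.75, x_2* = 3.8462

Demand: x_1*(p_1,p_2,M) = 0.5·M/p_1 and x_2* = 0.5·M/p_2.
At p_1=2, p_2=14.95, M=115: x_1* = 0.5·115/2 = 28.75, x_2* = 3.8462.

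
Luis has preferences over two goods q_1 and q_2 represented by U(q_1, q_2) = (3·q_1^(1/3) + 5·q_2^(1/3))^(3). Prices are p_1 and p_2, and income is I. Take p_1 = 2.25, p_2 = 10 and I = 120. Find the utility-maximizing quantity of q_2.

q_2* = 6.0612

Numerically q_2/q_1 = 0.22964, so q_1* = 120/(2.25 + 10·0.22964) = 26.3945 and q_2* = 0.22964·26.3945 = 6.0612.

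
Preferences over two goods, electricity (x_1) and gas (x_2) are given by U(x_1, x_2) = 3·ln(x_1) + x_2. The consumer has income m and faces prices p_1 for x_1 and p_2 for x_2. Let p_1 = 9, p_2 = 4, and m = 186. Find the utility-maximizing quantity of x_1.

At the given prices: x_1* = 3·4/9 = 1.3333.

x_1* = 1.3333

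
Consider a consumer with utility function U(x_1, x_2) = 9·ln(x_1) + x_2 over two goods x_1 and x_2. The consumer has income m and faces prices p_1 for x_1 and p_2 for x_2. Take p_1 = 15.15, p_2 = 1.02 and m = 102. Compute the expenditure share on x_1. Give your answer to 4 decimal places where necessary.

MU_x_1 = 9/x_1, MU_x_2 = 1. Tangency: 9/x_1 = p_1/p_2.
So x_1*(p_1,p_2) = 9·p_2/p_1, independent of income; and x_2* = (m − 9·p_2)/p_2.
At the given prices: x_1* = 9·1.02/15.15 = 0.6059, and x_2* = 91.
Expenditure on x_1: 15.15·0.6059 = 9.18; share = 0.09.

share on x_1 = 0.09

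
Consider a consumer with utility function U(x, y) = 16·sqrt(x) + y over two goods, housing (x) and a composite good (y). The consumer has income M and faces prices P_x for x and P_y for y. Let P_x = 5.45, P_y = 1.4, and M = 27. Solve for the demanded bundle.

x* = 4.2232, y* = 2.8453

MU_x = 8/√x, MU_y = 1. Tangency: 8/√x = P_x/P_y.
Thus x* = (8·P_y/P_x)² — independent of M — with the rest of income spent on y.
Plugging in: x* = (8·1.4/5.45)² = 4.2232, y* = 2.8453.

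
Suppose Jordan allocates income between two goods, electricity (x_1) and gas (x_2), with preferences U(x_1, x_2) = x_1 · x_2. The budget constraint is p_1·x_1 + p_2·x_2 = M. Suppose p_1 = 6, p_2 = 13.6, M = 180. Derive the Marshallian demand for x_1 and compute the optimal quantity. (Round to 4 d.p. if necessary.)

Demand: x_1*(p_1,p_2,M) = 0.5·M/p_1 and x_2* = 0.5·M/p_2.
At p_1=6, p_2=13.6, M=180: x_1* = 0.5·180/6 = 15.

x_1* = 15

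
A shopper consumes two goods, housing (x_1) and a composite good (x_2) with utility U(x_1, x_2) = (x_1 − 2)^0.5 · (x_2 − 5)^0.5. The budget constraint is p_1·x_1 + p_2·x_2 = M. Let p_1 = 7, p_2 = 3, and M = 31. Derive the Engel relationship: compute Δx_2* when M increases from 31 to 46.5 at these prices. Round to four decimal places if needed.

MRS = (x_2−5)/(x_1−2). Tangency with p_1/p_2 gives x_2−5 = (p_1/p_2)·(x_1−2).
Substituting into the budget: x_1* = 2 + 0.5·(M − 2·p_1 − 5·p_2)/p_1, and x_2* = 5 + 0.5·(…)/p_2.
Discretionary income = 31 − 2·7 − 5·3 = 2; x_2* = 5 + 0.5·2/3 = 5.3333.
At M' = 46.5: x_2* = 7.9167. Change: 7.9167 − 5.3333 = 2.5833.

Δx_2* = 2.5833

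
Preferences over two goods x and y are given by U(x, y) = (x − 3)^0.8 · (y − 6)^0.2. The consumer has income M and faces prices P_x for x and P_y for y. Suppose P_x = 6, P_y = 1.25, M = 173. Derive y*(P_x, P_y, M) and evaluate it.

y* = 29.6

After buying the subsistence bundle (3, 6), a share 0.8 of the remaining income goes to x: x* = 3 + 0.8·(M − 3P_x − 6P_y)/P_x.
Discretionary income = 173 − 3·6 − 6·1.25 = 147.5; y* = 6 + 0.2·147.5/1.25 = 29.6.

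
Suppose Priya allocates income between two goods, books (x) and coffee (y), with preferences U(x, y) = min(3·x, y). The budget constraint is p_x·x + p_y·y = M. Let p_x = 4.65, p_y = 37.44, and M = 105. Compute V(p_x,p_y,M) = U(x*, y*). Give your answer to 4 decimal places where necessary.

V = 2.693

Demand: x*(p_x,p_y,M) = M/(p_x + 3·p_y), y* = 3·M/(p_x + 3·p_y).
Here 4.65 + 3·37.44 = 116.97, giving x* = 0.8977 and y* = 2.693.
Utility at the optimum: U(0.8977, 2.693) = 2.693.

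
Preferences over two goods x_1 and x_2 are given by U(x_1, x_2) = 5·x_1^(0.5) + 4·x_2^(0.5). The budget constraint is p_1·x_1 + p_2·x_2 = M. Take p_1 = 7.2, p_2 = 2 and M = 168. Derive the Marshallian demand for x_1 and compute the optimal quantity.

x_1* = 7.0621

Numerically x_2/x_1 = 8.2944, so x_1* = 168/(7.2 + 2·8.2944) = 7.0621.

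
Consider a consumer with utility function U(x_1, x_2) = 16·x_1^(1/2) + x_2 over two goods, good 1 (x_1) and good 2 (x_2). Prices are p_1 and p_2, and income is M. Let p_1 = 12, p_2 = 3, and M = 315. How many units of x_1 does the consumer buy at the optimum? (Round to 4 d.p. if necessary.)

x_1* = 4

MU_x_1 = 8/√x_1, MU_x_2 = 1. Tangency: 8/√x_1 = p_1/p_2.
Thus x_1* = (8·p_2/p_1)² — independent of M — with the rest of income spent on x_2.
Plugging in: x_1* = (8·3/12)² = 4.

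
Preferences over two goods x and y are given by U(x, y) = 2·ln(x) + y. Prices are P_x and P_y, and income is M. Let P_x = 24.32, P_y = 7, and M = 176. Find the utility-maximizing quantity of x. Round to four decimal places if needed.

x* = 0.5757

Set MRS = P_x/P_y: (2/x)/1 = P_x/P_y.
So x*(P_x,P_y) = 2·P_y/P_x, independent of income; and y* = (M − 2·P_y)/P_y.
At the given prices: x* = 2·7/24.32 = 0.5757.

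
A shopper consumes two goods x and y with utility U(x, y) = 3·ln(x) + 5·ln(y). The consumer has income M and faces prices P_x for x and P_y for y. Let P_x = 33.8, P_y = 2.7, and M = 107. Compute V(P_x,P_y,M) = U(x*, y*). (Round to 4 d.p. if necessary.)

Tangency: MRS = (3/5)·y/x = P_x/P_y.
Rearranging, P_y·y = (5/3)·P_x·x. Substituting into the budget gives P_x·x·(1 + (5/3)) = M.
Demand: x*(P_x,P_y,M) = 0.375·M/P_x and y* = 0.625·M/P_y.
At P_x=33.8, P_y=2.7, M=107: x* = 0.375·107/33.8 = 1.1871, y* = 24.7685.
Utility at the optimum: U(1.1871, 24.7685) = 16.5625.

V = 16.5625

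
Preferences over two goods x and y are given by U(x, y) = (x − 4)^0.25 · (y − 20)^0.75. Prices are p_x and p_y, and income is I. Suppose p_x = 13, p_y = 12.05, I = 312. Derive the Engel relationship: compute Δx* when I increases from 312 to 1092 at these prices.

Substituting into the budget: x* = 4 + 0.25·(I − 4·p_x − 20·p_y)/p_x, and y* = 20 + 0.75·(…)/p_y.
Discretionary income = 312 − 4·13 − 20·12.05 = 19; x* = 4 + 0.25·19/13 = 4.3654.
At I' = 1092: x* = 19.3654. Change: 19.3654 − 4.3654 = 15.

Δx* = 15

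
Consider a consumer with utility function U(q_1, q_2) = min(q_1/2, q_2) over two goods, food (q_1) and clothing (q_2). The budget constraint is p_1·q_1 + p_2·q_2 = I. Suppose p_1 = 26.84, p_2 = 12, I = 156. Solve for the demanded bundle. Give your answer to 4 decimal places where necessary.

q_1* = 4.7503, q_2* = 2.3752

Leontief preferences: the optimum is at the kink where q_1/2 = q_2/1, i.e. q_2 = (1/2)·q_1.
Budget: p_1·q_1 + p_2·(1/2)·q_1 = I, so (2·p_1 + p_2)·q_1 = 2·I.
Demand: q_1*(p_1,p_2,I) = 2·I/(2·p_1 + p_2), q_2* = I/(2·p_1 + p_2).
Here 2·26.84 + 12 = 65.68, giving q_1* = 4.7503 and q_2* = 2.3752.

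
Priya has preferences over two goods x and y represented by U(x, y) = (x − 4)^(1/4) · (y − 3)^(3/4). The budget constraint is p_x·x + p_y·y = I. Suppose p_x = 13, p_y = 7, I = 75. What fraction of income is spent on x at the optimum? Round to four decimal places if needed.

share on x = 0.7

Let x' = x−4, y' = y−3. MRS = (1/3)·y'/x' = p_x/p_y.
After buying the subsistence bundle (4, 3), a share 0.25 of the remaining income goes to x: x* = 4 + 0.25·(I − 4p_x − 3p_y)/p_x.
Discretionary income = 75 − 4·13 − 3·7 = 2; x* = 4 + 0.25·2/13 = 4.0385; y* = 3 + 0.75·2/7 = 3.2143.
Expenditure on x: 13·4.0385 = 52.5; share = 0.7.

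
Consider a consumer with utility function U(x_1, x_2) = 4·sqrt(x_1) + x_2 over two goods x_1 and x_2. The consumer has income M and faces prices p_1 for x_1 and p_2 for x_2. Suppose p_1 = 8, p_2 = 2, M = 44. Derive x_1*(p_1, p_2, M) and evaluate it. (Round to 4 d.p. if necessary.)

x_1* = 0.25

Utility is quasi-linear in x_2; the FOC for x_1 is 2/√x_1 = p_1/p_2.
Solve: √x_1 = 2·p_2/p_1, so x_1*(p_1,p_2) = (2·p_2/p_1)², and x_2* = (M − p_1·x_1*)/p_2.
Plugging in: x_1* = (2·2/8)² = 0.25.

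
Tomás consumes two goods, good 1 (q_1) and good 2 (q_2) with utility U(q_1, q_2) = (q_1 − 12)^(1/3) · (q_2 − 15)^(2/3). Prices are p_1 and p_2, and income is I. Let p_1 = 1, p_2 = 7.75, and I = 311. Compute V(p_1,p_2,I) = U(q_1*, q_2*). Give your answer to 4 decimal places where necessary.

Let q_1' = q_1−12, q_2' = q_2−15. MRS = (1/2)·q_2'/q_1' = p_1/p_2.
Substituting into the budget: q_1* = 12 + 1/3·(I − 12·p_1 − 15·p_2)/p_1, and q_2* = 15 + 2/3·(…)/p_2.
Discretionary income = 311 − 12·1 − 15·7.75 = 182.75; q_1* = 12 + 1/3·182.75/1 = 72.9167; q_2* = 15 + 2/3·182.75/7.75 = 30.7204.
Utility at the optimum: U(72.9167, 30.7204) = 24.6919.

V = 24.6919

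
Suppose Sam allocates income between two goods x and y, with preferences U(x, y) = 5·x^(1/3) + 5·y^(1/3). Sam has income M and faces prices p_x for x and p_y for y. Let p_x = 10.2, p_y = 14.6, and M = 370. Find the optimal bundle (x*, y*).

From the CES first-order condition, (y/x)^(2/3) = p_x/p_y.
Solve for the ratio: y/x = [p_x/p_y]^(1.5).
Substitute y = (y/x)·x into the budget: x* = M/(p_x + p_y·(y/x)).
Numerically y/x = 0.583944, so x* = 370/(10.2 + 14.6·0.583944) = 19.7591 and y* = 0.583944·19.7591 = 11.5382.

x* = 19.7591, y* = 11.5382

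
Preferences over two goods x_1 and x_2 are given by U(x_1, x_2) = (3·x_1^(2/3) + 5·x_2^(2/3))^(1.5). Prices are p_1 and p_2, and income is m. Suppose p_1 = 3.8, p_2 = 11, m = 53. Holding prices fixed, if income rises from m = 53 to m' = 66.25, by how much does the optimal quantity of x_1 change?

From the CES first-order condition, (3/5)·(x_2/x_1)^(1/3) = p_1/p_2.
Hence x_2/x_1 = ((5/3)·p_1/p_2)^(1/(1/3)), i.e. raised to the 3 power.
With the ratio pinned down, the budget gives x_1* = m/(p_1 + p_2·(x_2/x_1)) and x_2* = (x_2/x_1)·x_1*.
Numerically x_2/x_1 = 0.190862, so x_1* = 53/(3.8 + 11·0.190862) = 8.9838.
At m' = 66.25: x_1* = 11.2298. Change: 11.2298 − 8.9838 = 2.246.

Δx_1* = 2.246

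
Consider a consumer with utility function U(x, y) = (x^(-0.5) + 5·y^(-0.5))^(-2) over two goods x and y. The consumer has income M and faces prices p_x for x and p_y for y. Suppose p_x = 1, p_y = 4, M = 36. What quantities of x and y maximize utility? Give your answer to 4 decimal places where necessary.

x* = 6.3812, y* = 7.4047

Numerically y/x = 1.160397, so x* = 36/(1 + 4·1.160397) = 6.3812 and y* = 1.160397·6.3812 = 7.4047.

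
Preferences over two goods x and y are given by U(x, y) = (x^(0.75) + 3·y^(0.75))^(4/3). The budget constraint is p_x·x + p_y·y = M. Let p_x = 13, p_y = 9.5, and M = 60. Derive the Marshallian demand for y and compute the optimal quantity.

y* = 6.2855

MRS = MU_x/MU_y = (1/3)·(y/x)^(0.25). Set equal to p_x/p_y.
Solve for the ratio: y/x = [3·p_x/p_y]^(4).
With the ratio pinned down, the budget gives x* = M/(p_x + p_y·(y/x)) and y* = (y/x)·x*.
Numerically y/x = 284.029865, so x* = 60/(13 + 9.5·284.029865) = 0.0221 and y* = 284.029865·0.0221 = 6.2855.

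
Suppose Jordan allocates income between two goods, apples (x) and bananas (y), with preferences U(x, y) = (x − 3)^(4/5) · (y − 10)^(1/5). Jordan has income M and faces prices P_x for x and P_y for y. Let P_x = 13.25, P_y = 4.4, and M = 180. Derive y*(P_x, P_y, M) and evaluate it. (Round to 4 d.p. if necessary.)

y* = 14.375

Let x' = x−3, y' = y−10. MRS = 4·y'/x' = P_x/P_y.
After buying the subsistence bundle (3, 10), a share 0.8 of the remaining income goes to x: x* = 3 + 0.8·(M − 3P_x − 10P_y)/P_x.
Discretionary income = 180 − 3·13.25 − 10·4.4 = 96.25; y* = 10 + 0.2·96.25/4.4 = 14.375.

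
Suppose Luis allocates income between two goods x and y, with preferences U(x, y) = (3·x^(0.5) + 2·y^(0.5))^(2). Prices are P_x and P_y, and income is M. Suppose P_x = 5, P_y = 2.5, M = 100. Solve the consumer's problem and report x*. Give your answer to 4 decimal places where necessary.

x* = 10.5882

From the CES first-order condition, (3/2)·(y/x)^(0.5) = P_x/P_y.
Solve for the ratio: y/x = [(2/3)·P_x/P_y]^(2).
Substitute y = (y/x)·x into the budget: x* = M/(P_x + P_y·(y/x)).
Numerically y/x = 1.777778, so x* = 100/(5 + 2.5·1.777778) = 10.5882.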